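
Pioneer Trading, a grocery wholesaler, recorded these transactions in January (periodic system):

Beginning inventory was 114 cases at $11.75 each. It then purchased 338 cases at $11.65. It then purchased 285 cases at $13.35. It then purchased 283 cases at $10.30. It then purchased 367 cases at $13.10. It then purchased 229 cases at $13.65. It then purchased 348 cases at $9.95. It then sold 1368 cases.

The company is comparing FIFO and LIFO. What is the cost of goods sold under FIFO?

COGS = $16,555.65

FIFO COGS: 114 @ $11.75 + 338 @ $11.65 + 285 @ $13.35 + 283 @ $10.30 + 348 @ $13.10 = $16,555.65
LIFO COGS: 348 @ $9.95 + 229 @ $13.65 + 367 @ $13.10 + 283 @ $10.30 + 141 @ $13.35 = $16,193.40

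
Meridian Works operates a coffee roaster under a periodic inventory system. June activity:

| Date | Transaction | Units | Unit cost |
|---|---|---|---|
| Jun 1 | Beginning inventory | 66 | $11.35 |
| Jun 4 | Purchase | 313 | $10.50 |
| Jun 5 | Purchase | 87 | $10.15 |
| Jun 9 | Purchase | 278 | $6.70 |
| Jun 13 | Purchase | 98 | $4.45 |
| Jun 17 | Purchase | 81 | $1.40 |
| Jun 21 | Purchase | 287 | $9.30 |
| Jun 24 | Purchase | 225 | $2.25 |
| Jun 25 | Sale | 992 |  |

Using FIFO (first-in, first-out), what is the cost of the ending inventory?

Ending inventory = $2,533.65

Jun 25, 992 sold [FIFO — oldest first]: 66 @ $11.35 + 313 @ $10.50 + 87 @ $10.15 + 278 @ $6.70 + 98 @ $4.45 + 81 @ $1.40 + 69 @ $9.30 = $7,972.45
Ending inventory: 218 @ $9.30 + 225 @ $2.25 = $2,533.65
Check: goods available $10,506.10 = COGS $7,972.45 + ending $2,533.65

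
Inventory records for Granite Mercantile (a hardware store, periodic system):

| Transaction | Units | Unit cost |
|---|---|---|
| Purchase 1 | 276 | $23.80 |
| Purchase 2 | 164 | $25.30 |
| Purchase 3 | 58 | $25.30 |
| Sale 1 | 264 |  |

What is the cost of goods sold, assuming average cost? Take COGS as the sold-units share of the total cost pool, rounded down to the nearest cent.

COGS = $6,459.73

Sale 1, sell 264: 264/498 × $12,185.40 → $6,459.73
Ending inventory (cost pool remaining) = $5,725.67
Check: goods available $12,185.40 = COGS $6,459.73 + ending $5,725.67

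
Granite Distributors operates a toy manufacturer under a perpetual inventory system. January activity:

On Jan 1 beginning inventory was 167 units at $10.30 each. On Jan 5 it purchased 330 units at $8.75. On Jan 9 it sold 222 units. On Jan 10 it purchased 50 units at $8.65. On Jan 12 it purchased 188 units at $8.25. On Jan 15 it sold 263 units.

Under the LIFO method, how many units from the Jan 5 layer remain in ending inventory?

Jan 9, 222 sold [LIFO — newest first]: 222 @ $8.75 = $1,942.50
Jan 15, 263 sold [LIFO — newest first]: 188 @ $8.25 + 50 @ $8.65 + 25 @ $8.75 = $2,202.25
Total COGS = $1,942.50 + $2,202.25 = $4,144.75
Ending inventory: 167 @ $10.30 + 83 @ $8.75 = $2,446.35

83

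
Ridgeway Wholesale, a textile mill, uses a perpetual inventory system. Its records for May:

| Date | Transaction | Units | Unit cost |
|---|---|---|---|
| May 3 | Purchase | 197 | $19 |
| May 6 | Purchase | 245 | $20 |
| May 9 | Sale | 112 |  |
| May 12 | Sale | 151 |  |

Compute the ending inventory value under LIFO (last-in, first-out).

Ending inventory = $3,401

May 9, 112 sold [LIFO — newest first]: 112 @ $20 = $2,240
May 12, 151 sold [LIFO — newest first]: 133 @ $20 + 18 @ $19 = $3,002
Total COGS = $2,240 + $3,002 = $5,242
Ending inventory: 179 @ $19 = $3,401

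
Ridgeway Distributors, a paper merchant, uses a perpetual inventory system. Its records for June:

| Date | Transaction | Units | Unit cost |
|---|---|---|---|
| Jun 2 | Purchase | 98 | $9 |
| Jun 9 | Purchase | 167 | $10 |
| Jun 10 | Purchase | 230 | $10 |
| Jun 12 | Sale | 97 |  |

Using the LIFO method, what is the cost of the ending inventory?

Jun 12, 97 sold [LIFO — newest first]: 97 @ $10 = $970
Ending inventory: 98 @ $9 + 167 @ $10 + 133 @ $10 = $3,882
Check: goods available $4,852 = COGS $970 + ending $3,882

Ending inventory = $3,882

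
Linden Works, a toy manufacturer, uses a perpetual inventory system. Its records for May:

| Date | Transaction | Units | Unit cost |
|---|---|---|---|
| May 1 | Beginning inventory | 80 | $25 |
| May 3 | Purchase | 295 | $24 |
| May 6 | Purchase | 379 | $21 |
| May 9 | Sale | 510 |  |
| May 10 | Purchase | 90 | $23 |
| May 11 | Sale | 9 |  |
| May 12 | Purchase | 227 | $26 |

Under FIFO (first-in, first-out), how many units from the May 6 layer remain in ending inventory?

May 9, 510 sold [FIFO — oldest first]: 80 @ $25 + 295 @ $24 + 135 @ $21 = $11,915
May 11, 9 sold [FIFO — oldest first]: 9 @ $21 = $189
Total COGS = $11,915 + $189 = $12,104
Ending inventory: 235 @ $21 + 90 @ $23 + 227 @ $26 = $12,907

235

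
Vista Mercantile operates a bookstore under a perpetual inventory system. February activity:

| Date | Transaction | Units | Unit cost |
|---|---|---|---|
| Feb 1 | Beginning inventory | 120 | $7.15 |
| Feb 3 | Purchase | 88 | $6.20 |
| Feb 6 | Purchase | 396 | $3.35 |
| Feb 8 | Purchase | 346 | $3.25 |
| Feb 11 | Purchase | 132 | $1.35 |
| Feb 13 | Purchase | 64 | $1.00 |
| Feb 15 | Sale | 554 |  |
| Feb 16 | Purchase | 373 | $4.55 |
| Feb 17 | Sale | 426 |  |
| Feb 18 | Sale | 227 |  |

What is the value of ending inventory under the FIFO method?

Feb 15, 554 sold [FIFO — oldest first]: 120 @ $7.15 + 88 @ $6.20 + 346 @ $3.35 = $2,562.70
Feb 17, 426 sold [FIFO — oldest first]: 50 @ $3.35 + 346 @ $3.25 + 30 @ $1.35 = $1,332.50
Feb 18, 227 sold [FIFO — oldest first]: 102 @ $1.35 + 64 @ $1.00 + 61 @ $4.55 = $479.25
Total COGS = $2,562.70 + $1,332.50 + $479.25 = $4,374.45
Ending inventory: 312 @ $4.55 = $1,419.60

Ending inventory = $1,419.60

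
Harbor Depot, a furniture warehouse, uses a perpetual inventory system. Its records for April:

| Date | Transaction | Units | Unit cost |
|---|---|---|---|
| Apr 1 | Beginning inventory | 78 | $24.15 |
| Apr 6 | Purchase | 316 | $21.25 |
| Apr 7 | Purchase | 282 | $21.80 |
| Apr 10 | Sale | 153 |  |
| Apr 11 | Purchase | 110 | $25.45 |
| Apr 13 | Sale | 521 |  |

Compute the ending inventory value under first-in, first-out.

Ending inventory = $2,843.10

Apr 10, 153 sold [FIFO — oldest first]: 78 @ $24.15 + 75 @ $21.25 = $3,477.45
Apr 13, 521 sold [FIFO — oldest first]: 241 @ $21.25 + 280 @ $21.80 = $11,225.25
Total COGS = $3,477.45 + $11,225.25 = $14,702.70
Ending inventory: 2 @ $21.80 + 110 @ $25.45 = $2,843.10
Check: goods available $17,545.80 = COGS $14,702.70 + ending $2,843.10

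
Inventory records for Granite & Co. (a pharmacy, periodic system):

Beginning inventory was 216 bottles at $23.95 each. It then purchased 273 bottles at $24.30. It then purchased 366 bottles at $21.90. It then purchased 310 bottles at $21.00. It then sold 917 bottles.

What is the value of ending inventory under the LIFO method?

Sale 1 (917) [LIFO — newest first]: 310 @ $21.00 + 366 @ $21.90 + 241 @ $24.30 = $20,381.70
Ending inventory: 216 @ $23.95 + 32 @ $24.30 = $5,950.80
Check: goods available $26,332.50 = COGS $20,381.70 + ending $5,950.80

Ending inventory = $5,950.80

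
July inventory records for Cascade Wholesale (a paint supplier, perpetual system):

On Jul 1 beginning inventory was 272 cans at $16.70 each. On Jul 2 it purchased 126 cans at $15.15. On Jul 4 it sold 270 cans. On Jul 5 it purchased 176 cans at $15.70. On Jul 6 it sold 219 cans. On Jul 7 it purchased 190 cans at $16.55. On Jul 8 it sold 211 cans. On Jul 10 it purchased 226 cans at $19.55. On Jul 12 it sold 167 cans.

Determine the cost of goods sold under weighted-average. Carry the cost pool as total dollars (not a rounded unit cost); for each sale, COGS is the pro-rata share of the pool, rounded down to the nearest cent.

After Jul 1: 272 on hand, pool $4,542.40 (≈ $16.7000 each)
After Jul 2: 398 on hand, pool $6,451.30 (≈ $16.2093 each)
Jul 4, sell 270: 270/398 × $6,451.30 → $4,376.51
After Jul 5: 304 on hand, pool $4,837.99 (≈ $15.9144 each)
Jul 6, sell 219: 219/304 × $4,837.99 → $3,485.26
After Jul 7: 275 on hand, pool $4,497.23 (≈ $16.3536 each)
Jul 8, sell 211: 211/275 × $4,497.23 → $3,450.60
After Jul 10: 290 on hand, pool $5,464.93 (≈ $18.8446 each)
Jul 12, sell 167: 167/290 × $5,464.93 → $3,147.04
Total COGS = $4,376.51 + $3,485.26 + $3,450.60 + $3,147.04 = $14,459.41
Ending inventory (cost pool remaining) = $2,317.89

COGS = $14,459.41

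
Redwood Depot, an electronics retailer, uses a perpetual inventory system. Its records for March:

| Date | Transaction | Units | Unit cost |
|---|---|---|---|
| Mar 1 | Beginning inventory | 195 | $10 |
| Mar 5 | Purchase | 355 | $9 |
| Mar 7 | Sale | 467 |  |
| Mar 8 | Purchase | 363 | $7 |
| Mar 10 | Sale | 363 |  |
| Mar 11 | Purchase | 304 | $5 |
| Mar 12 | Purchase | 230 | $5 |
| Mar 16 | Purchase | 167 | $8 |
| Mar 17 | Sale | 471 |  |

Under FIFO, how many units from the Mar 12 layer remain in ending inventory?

Mar 7, 467 sold [FIFO — oldest first]: 195 @ $10 + 272 @ $9 = $4,398
Mar 10, 363 sold [FIFO — oldest first]: 83 @ $9 + 280 @ $7 = $2,707
Mar 17, 471 sold [FIFO — oldest first]: 83 @ $7 + 304 @ $5 + 84 @ $5 = $2,521
Total COGS = $4,398 + $2,707 + $2,521 = $9,626
Ending inventory: 146 @ $5 + 167 @ $8 = $2,066
Check: goods available $11,692 = COGS $9,626 + ending $2,066

146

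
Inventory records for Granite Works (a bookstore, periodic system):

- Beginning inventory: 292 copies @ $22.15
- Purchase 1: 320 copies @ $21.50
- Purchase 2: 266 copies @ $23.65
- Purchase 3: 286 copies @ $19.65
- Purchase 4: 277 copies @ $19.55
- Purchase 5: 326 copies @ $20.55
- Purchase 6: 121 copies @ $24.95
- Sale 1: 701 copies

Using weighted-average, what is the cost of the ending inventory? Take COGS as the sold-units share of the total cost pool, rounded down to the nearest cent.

Sale 1, sell 701: 701/1888 × $40,392.20 → $14,997.31
Ending inventory (cost pool remaining) = $25,394.89

Ending inventory = $25,394.89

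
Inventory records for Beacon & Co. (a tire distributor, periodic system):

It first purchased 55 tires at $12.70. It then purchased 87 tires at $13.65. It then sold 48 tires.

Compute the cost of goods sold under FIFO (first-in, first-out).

COGS = $609.60

Sale 1 (48) [FIFO — oldest first]: 48 @ $12.70 = $609.60
Ending inventory: 7 @ $12.70 + 87 @ $13.65 = $1,276.45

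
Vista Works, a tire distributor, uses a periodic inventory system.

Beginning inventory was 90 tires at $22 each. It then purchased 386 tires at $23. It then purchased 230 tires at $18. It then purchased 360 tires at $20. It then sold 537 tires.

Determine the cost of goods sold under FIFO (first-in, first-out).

COGS = $11,956

Sale 1 (537) [FIFO — oldest first]: 90 @ $22 + 386 @ $23 + 61 @ $18 = $11,956
Ending inventory: 169 @ $18 + 360 @ $20 = $10,242
Check: goods available $22,198 = COGS $11,956 + ending $10,242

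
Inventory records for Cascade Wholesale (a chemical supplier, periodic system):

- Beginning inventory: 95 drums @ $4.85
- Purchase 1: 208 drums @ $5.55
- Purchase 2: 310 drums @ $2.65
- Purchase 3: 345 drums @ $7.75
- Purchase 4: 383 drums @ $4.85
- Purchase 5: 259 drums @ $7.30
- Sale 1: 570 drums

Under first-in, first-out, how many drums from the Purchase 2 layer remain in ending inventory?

Sale 1 (570) [FIFO — oldest first]: 95 @ $4.85 + 208 @ $5.55 + 267 @ $2.65 = $2,322.70
Ending inventory: 43 @ $2.65 + 345 @ $7.75 + 383 @ $4.85 + 259 @ $7.30 = $6,535.95

43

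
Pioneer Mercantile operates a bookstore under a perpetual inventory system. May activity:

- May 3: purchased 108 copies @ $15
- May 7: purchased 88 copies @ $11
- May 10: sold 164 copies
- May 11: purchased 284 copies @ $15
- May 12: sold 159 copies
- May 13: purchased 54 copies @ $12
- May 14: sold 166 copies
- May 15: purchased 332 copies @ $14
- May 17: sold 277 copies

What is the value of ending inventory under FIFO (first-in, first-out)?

May 10, 164 sold [FIFO — oldest first]: 108 @ $15 + 56 @ $11 = $2,236
May 12, 159 sold [FIFO — oldest first]: 32 @ $11 + 127 @ $15 = $2,257
May 14, 166 sold [FIFO — oldest first]: 157 @ $15 + 9 @ $12 = $2,463
May 17, 277 sold [FIFO — oldest first]: 45 @ $12 + 232 @ $14 = $3,788
Total COGS = $2,236 + $2,257 + $2,463 + $3,788 = $10,744
Ending inventory: 100 @ $14 = $1,400
Check: goods available $12,144 = COGS $10,744 + ending $1,400

Ending inventory = $1,400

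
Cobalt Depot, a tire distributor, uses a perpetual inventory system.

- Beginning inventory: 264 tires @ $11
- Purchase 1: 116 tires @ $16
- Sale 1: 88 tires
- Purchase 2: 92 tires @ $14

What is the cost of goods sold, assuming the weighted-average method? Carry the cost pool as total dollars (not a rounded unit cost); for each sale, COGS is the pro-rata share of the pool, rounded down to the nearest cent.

After Beginning: 264 on hand, pool $2,904.00 (≈ $11.0000 each)
After Purchase 1: 380 on hand, pool $4,760.00 (≈ $12.5263 each)
Sale 1, sell 88: 88/380 × $4,760.00 → $1,102.31
After Purchase 2: 384 on hand, pool $4,945.69 (≈ $12.8794 each)
Ending inventory (cost pool remaining) = $4,945.69

COGS = $1,102.31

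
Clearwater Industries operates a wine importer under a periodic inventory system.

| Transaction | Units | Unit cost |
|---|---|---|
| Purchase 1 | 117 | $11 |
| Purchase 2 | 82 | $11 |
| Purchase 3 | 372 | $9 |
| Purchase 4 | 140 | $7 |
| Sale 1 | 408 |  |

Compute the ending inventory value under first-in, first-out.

Ending inventory = $2,447

Sale 1 (408) [FIFO — oldest first]: 117 @ $11 + 82 @ $11 + 209 @ $9 = $4,070
Ending inventory: 163 @ $9 + 140 @ $7 = $2,447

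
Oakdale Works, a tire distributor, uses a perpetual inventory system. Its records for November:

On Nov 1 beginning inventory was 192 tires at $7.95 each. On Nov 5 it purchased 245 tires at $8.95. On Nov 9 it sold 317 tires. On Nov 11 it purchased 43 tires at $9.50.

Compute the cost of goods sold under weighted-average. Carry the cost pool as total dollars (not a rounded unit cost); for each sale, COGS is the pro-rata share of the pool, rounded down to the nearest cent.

After Nov 1: 192 on hand, pool $1,526.40 (≈ $7.9500 each)
After Nov 5: 437 on hand, pool $3,719.15 (≈ $8.5106 each)
Nov 9, sell 317: 317/437 × $3,719.15 → $2,697.87
After Nov 11: 163 on hand, pool $1,429.78 (≈ $8.7717 each)
Ending inventory (cost pool remaining) = $1,429.78

COGS = $2,697.87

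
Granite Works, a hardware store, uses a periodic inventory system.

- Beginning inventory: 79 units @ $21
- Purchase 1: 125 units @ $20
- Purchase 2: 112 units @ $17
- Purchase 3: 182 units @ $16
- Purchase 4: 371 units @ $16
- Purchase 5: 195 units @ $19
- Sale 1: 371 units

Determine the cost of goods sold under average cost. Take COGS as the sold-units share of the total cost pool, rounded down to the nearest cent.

Sale 1, sell 371: 371/1064 × $18,616.00 → $6,491.10
Ending inventory (cost pool remaining) = $12,124.90

COGS = $6,491.10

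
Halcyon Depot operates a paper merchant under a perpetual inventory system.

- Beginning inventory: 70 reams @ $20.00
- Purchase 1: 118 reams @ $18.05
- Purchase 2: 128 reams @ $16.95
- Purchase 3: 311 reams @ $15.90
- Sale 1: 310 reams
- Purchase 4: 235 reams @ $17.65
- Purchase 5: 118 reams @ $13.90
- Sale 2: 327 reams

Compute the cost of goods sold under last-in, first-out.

COGS = $10,258.05

Sale 1 (310) [LIFO — newest first]: 310 @ $15.90 = $4,929.00
Sale 2 (327) [LIFO — newest first]: 118 @ $13.90 + 209 @ $17.65 = $5,329.05
Total COGS = $4,929.00 + $5,329.05 = $10,258.05
Ending inventory: 70 @ $20.00 + 118 @ $18.05 + 128 @ $16.95 + 1 @ $15.90 + 26 @ $17.65 = $6,174.30
Check: goods available $16,432.35 = COGS $10,258.05 + ending $6,174.30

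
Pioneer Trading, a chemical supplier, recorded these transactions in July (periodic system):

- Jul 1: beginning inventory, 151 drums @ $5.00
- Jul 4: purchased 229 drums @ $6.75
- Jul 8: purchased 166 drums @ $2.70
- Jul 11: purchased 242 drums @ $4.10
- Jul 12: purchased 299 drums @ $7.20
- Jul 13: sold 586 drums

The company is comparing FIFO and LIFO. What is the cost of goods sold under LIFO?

COGS = $3,266.50

FIFO COGS: 151 @ $5.00 + 229 @ $6.75 + 166 @ $2.70 + 40 @ $4.10 = $2,912.95
LIFO COGS: 299 @ $7.20 + 242 @ $4.10 + 45 @ $2.70 = $3,266.50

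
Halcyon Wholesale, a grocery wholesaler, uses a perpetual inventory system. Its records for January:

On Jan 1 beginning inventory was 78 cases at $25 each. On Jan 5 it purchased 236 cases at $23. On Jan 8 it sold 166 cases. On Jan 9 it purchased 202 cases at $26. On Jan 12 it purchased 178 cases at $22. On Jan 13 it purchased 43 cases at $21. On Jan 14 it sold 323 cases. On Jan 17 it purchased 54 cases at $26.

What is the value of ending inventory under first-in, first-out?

Jan 8, 166 sold [FIFO — oldest first]: 78 @ $25 + 88 @ $23 = $3,974
Jan 14, 323 sold [FIFO — oldest first]: 148 @ $23 + 175 @ $26 = $7,954
Total COGS = $3,974 + $7,954 = $11,928
Ending inventory: 27 @ $26 + 178 @ $22 + 43 @ $21 + 54 @ $26 = $6,925
Check: goods available $18,853 = COGS $11,928 + ending $6,925

Ending inventory = $6,925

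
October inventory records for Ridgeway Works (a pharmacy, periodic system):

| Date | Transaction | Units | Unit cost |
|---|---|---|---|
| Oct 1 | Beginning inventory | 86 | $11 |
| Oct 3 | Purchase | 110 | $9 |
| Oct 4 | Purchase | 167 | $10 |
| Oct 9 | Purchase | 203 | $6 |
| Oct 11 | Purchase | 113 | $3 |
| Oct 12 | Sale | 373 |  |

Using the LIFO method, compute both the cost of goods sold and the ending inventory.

Oct 12, 373 sold [LIFO — newest first]: 113 @ $3 + 203 @ $6 + 57 @ $10 = $2,127
Ending inventory: 86 @ $11 + 110 @ $9 + 110 @ $10 = $3,036

COGS = $2,127; ending inventory = $3,036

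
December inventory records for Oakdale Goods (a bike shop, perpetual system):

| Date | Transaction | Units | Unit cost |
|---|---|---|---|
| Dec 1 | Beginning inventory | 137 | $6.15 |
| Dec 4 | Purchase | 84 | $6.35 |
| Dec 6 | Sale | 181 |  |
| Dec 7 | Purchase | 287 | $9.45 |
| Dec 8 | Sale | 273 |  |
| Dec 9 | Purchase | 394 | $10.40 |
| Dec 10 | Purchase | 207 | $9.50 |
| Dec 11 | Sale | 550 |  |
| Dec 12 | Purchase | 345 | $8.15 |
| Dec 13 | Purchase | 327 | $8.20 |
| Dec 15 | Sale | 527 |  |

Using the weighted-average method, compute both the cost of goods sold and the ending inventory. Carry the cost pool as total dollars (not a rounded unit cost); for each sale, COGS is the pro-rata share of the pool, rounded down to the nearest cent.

After Dec 1: 137 on hand, pool $842.55 (≈ $6.1500 each)
After Dec 4: 221 on hand, pool $1,375.95 (≈ $6.2260 each)
Dec 6, sell 181: 181/221 × $1,375.95 → $1,126.90
After Dec 7: 327 on hand, pool $2,961.20 (≈ $9.0557 each)
Dec 8, sell 273: 273/327 × $2,961.20 → $2,472.19
After Dec 9: 448 on hand, pool $4,586.61 (≈ $10.2380 each)
After Dec 10: 655 on hand, pool $6,553.11 (≈ $10.0047 each)
Dec 11, sell 550: 550/655 × $6,553.11 → $5,502.61
After Dec 12: 450 on hand, pool $3,862.25 (≈ $8.5828 each)
After Dec 13: 777 on hand, pool $6,543.65 (≈ $8.4217 each)
Dec 15, sell 527: 527/777 × $6,543.65 → $4,438.22
Total COGS = $1,126.90 + $2,472.19 + $5,502.61 + $4,438.22 = $13,539.92
Ending inventory (cost pool remaining) = $2,105.43
Check: goods available $15,645.35 = COGS $13,539.92 + ending $2,105.43

COGS = $13,539.92; ending inventory = $2,105.43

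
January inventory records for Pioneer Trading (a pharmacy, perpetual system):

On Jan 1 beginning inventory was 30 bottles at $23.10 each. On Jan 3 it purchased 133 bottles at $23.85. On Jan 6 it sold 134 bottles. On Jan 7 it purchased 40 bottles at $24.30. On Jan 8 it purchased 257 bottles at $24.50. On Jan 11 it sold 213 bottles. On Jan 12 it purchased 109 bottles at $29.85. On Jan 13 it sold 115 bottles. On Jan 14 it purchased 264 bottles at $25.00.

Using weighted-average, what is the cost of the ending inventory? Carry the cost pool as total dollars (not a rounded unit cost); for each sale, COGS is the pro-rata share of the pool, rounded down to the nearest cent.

After Jan 1: 30 on hand, pool $693.00 (≈ $23.1000 each)
After Jan 3: 163 on hand, pool $3,865.05 (≈ $23.7120 each)
Jan 6, sell 134: 134/163 × $3,865.05 → $3,177.40
After Jan 7: 69 on hand, pool $1,659.65 (≈ $24.0529 each)
After Jan 8: 326 on hand, pool $7,956.15 (≈ $24.4054 each)
Jan 11, sell 213: 213/326 × $7,956.15 → $5,198.34
After Jan 12: 222 on hand, pool $6,011.46 (≈ $27.0786 each)
Jan 13, sell 115: 115/222 × $6,011.46 → $3,114.04
After Jan 14: 371 on hand, pool $9,497.42 (≈ $25.5995 each)
Total COGS = $3,177.40 + $5,198.34 + $3,114.04 = $11,489.78
Ending inventory (cost pool remaining) = $9,497.42

Ending inventory = $9,497.42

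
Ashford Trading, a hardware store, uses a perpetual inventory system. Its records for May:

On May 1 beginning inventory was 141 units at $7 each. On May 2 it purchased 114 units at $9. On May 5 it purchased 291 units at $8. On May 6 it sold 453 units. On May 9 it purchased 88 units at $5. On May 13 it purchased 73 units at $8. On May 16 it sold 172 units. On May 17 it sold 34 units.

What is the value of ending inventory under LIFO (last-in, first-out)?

May 6, 453 sold [LIFO — newest first]: 291 @ $8 + 114 @ $9 + 48 @ $7 = $3,690
May 16, 172 sold [LIFO — newest first]: 73 @ $8 + 88 @ $5 + 11 @ $7 = $1,101
May 17, 34 sold [LIFO — newest first]: 34 @ $7 = $238
Total COGS = $3,690 + $1,101 + $238 = $5,029
Ending inventory: 48 @ $7 = $336
Check: goods available $5,365 = COGS $5,029 + ending $336

Ending inventory = $336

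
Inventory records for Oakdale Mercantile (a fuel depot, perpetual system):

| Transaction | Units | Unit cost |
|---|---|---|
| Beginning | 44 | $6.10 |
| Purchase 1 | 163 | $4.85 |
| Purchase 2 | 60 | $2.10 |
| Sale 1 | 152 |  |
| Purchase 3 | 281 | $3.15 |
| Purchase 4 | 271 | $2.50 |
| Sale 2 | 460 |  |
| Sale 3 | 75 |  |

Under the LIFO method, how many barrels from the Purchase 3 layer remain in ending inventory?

17

Sale 1 (152) [LIFO — newest first]: 60 @ $2.10 + 92 @ $4.85 = $572.20
Sale 2 (460) [LIFO — newest first]: 271 @ $2.50 + 189 @ $3.15 = $1,272.85
Sale 3 (75) [LIFO — newest first]: 75 @ $3.15 = $236.25
Total COGS = $572.20 + $1,272.85 + $236.25 = $2,081.30
Ending inventory: 44 @ $6.10 + 71 @ $4.85 + 17 @ $3.15 = $666.30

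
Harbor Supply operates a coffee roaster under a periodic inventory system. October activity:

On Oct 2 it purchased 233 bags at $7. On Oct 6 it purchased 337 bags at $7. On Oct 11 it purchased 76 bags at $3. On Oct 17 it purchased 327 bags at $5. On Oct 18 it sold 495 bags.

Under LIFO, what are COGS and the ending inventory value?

Oct 18, 495 sold [LIFO — newest first]: 327 @ $5 + 76 @ $3 + 92 @ $7 = $2,507
Ending inventory: 233 @ $7 + 245 @ $7 = $3,346

COGS = $2,507; ending inventory = $3,346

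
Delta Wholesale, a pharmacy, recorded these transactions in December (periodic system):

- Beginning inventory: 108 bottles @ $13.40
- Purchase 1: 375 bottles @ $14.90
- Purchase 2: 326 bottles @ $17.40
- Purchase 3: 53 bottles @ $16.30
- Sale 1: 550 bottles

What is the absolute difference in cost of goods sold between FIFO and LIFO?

$883.70

FIFO COGS: 108 @ $13.40 + 375 @ $14.90 + 67 @ $17.40 = $8,200.50
LIFO COGS: 53 @ $16.30 + 326 @ $17.40 + 171 @ $14.90 = $9,084.20
Difference = |$8,200.50 − $9,084.20| = $883.70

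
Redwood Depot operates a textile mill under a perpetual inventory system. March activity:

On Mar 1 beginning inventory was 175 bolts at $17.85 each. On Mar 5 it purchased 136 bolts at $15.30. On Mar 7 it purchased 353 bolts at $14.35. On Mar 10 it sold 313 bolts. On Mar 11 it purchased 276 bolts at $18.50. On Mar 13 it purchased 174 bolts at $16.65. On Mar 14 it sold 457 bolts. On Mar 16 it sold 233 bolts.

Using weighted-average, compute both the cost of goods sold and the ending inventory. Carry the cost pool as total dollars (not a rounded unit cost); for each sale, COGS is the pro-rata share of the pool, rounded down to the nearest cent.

COGS = $16,411.83; ending inventory = $1,861.37

After Mar 1: 175 on hand, pool $3,123.75 (≈ $17.8500 each)
After Mar 5: 311 on hand, pool $5,204.55 (≈ $16.7349 each)
After Mar 7: 664 on hand, pool $10,270.10 (≈ $15.4670 each)
Mar 10, sell 313: 313/664 × $10,270.10 → $4,841.17
After Mar 11: 627 on hand, pool $10,534.93 (≈ $16.8021 each)
After Mar 13: 801 on hand, pool $13,432.03 (≈ $16.7691 each)
Mar 14, sell 457: 457/801 × $13,432.03 → $7,663.46
Mar 16, sell 233: 233/344 × $5,768.57 → $3,907.20
Total COGS = $4,841.17 + $7,663.46 + $3,907.20 = $16,411.83
Ending inventory (cost pool remaining) = $1,861.37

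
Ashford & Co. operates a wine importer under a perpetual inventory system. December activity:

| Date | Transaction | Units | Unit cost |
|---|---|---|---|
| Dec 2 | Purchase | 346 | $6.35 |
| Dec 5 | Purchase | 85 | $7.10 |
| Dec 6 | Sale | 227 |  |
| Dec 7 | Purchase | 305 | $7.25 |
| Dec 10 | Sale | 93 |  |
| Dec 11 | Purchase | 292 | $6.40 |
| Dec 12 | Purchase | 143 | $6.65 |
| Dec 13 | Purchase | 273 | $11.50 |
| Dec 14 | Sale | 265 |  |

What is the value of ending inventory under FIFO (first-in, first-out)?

Ending inventory = $7,054.00

Dec 6, 227 sold [FIFO — oldest first]: 227 @ $6.35 = $1,441.45
Dec 10, 93 sold [FIFO — oldest first]: 93 @ $6.35 = $590.55
Dec 14, 265 sold [FIFO — oldest first]: 26 @ $6.35 + 85 @ $7.10 + 154 @ $7.25 = $1,885.10
Total COGS = $1,441.45 + $590.55 + $1,885.10 = $3,917.10
Ending inventory: 151 @ $7.25 + 292 @ $6.40 + 143 @ $6.65 + 273 @ $11.50 = $7,054.00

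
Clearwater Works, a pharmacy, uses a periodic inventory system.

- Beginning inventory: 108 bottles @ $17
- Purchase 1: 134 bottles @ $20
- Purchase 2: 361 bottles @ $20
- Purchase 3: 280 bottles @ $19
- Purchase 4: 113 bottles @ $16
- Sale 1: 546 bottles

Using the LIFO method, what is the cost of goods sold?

COGS = $10,188

Sale 1 (546) [LIFO — newest first]: 113 @ $16 + 280 @ $19 + 153 @ $20 = $10,188
Ending inventory: 108 @ $17 + 134 @ $20 + 208 @ $20 = $8,676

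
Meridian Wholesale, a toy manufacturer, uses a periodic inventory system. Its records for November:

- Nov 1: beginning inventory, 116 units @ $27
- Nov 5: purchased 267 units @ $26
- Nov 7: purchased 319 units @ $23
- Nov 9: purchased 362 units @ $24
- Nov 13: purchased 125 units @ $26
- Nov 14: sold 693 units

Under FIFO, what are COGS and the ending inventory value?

COGS = $17,204; ending inventory = $12,145

Nov 14, 693 sold [FIFO — oldest first]: 116 @ $27 + 267 @ $26 + 310 @ $23 = $17,204
Ending inventory: 9 @ $23 + 362 @ $24 + 125 @ $26 = $12,145
Check: goods available $29,349 = COGS $17,204 + ending $12,145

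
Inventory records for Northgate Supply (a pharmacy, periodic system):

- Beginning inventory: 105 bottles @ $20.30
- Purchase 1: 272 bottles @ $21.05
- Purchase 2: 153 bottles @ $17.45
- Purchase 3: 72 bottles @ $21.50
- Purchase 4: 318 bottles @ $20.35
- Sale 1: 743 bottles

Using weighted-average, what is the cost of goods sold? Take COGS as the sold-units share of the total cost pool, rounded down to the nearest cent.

COGS = $14,978.11

Sale 1, sell 743: 743/920 × $18,546.25 → $14,978.11
Ending inventory (cost pool remaining) = $3,568.14
Check: goods available $18,546.25 = COGS $14,978.11 + ending $3,568.14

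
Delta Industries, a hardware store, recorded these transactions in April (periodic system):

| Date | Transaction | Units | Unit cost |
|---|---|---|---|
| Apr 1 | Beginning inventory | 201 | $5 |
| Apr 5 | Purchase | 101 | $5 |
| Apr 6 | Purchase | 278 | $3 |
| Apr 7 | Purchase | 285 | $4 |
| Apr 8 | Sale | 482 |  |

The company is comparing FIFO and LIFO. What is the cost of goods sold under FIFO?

FIFO COGS: 201 @ $5 + 101 @ $5 + 180 @ $3 = $2,050
LIFO COGS: 285 @ $4 + 197 @ $3 = $1,731

COGS = $2,050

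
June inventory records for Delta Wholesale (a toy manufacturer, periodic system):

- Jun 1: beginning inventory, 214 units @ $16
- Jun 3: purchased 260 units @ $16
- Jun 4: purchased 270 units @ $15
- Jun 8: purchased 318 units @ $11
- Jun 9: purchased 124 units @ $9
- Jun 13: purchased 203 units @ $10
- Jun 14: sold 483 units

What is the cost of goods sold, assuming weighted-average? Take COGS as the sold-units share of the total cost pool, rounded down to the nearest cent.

Jun 14, sell 483: 483/1389 × $18,278.00 → $6,355.84
Ending inventory (cost pool remaining) = $11,922.16
Check: goods available $18,278.00 = COGS $6,355.84 + ending $11,922.16

COGS = $6,355.84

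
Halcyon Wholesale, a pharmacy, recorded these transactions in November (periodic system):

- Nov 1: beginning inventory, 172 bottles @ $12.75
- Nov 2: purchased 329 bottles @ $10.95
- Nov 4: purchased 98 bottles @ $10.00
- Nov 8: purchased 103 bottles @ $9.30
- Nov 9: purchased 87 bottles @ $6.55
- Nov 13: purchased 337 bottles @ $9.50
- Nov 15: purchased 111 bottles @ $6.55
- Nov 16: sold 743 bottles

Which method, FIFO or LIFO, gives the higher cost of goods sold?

FIFO COGS: 172 @ $12.75 + 329 @ $10.95 + 98 @ $10.00 + 103 @ $9.30 + 41 @ $6.55 = $8,002.00
LIFO COGS: 111 @ $6.55 + 337 @ $9.50 + 87 @ $6.55 + 103 @ $9.30 + 98 @ $10.00 + 7 @ $10.95 = $6,512.95

FIFO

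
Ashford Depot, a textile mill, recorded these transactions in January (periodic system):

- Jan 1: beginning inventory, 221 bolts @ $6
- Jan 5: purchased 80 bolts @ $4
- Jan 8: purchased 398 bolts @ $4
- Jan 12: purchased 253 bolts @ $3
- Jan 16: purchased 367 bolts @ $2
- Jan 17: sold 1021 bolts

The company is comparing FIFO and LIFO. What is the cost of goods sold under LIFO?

COGS = $3,097

FIFO COGS: 221 @ $6 + 80 @ $4 + 398 @ $4 + 253 @ $3 + 69 @ $2 = $4,135
LIFO COGS: 367 @ $2 + 253 @ $3 + 398 @ $4 + 3 @ $4 = $3,097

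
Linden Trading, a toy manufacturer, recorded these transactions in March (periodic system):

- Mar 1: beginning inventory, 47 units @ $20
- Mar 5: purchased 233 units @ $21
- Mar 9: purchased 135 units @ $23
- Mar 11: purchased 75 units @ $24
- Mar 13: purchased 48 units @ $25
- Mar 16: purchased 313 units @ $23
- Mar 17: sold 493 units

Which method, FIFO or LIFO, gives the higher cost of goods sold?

FIFO COGS: 47 @ $20 + 233 @ $21 + 135 @ $23 + 75 @ $24 + 3 @ $25 = $10,813
LIFO COGS: 313 @ $23 + 48 @ $25 + 75 @ $24 + 57 @ $23 = $11,510

LIFO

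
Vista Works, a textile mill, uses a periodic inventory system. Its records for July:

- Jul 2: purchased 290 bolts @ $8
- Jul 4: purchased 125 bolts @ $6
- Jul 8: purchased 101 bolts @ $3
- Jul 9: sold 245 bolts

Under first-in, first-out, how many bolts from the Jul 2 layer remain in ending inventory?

45

Jul 9, 245 sold [FIFO — oldest first]: 245 @ $8 = $1,960
Ending inventory: 45 @ $8 + 125 @ $6 + 101 @ $3 = $1,413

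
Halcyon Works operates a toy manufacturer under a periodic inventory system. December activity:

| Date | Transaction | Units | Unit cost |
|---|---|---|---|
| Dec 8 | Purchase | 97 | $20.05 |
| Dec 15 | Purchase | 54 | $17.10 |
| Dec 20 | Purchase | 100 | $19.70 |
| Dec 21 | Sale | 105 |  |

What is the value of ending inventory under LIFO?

Dec 21, 105 sold [LIFO — newest first]: 100 @ $19.70 + 5 @ $17.10 = $2,055.50
Ending inventory: 97 @ $20.05 + 49 @ $17.10 = $2,782.75
Check: goods available $4,838.25 = COGS $2,055.50 + ending $2,782.75

Ending inventory = $2,782.75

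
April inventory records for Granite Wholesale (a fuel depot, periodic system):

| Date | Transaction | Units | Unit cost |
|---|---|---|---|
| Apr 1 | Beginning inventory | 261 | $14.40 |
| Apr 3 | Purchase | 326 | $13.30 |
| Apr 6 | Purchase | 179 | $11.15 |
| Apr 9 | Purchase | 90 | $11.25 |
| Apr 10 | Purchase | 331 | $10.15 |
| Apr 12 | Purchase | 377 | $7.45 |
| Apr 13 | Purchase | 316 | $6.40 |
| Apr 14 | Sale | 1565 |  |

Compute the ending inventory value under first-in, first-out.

Ending inventory = $2,016.00

Apr 14, 1565 sold [FIFO — oldest first]: 261 @ $14.40 + 326 @ $13.30 + 179 @ $11.15 + 90 @ $11.25 + 331 @ $10.15 + 377 @ $7.45 + 1 @ $6.40 = $17,277.25
Ending inventory: 315 @ $6.40 = $2,016.00
Check: goods available $19,293.25 = COGS $17,277.25 + ending $2,016.00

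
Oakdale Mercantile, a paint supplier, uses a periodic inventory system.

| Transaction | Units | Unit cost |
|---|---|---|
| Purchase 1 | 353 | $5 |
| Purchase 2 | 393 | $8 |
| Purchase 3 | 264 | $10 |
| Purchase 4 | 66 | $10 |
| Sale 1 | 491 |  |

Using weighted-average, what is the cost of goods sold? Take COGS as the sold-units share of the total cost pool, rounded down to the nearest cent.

Sale 1, sell 491: 491/1076 × $8,209.00 → $3,745.92
Ending inventory (cost pool remaining) = $4,463.08
Check: goods available $8,209.00 = COGS $3,745.92 + ending $4,463.08

COGS = $3,745.92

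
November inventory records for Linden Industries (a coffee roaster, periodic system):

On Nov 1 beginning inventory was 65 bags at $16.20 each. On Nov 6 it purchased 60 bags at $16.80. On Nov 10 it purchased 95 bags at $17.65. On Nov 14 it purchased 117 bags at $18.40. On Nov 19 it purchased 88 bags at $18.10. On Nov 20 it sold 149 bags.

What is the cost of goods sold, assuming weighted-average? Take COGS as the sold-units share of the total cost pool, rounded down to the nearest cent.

Nov 20, sell 149: 149/425 × $7,483.35 → $2,623.57
Ending inventory (cost pool remaining) = $4,859.78

COGS = $2,623.57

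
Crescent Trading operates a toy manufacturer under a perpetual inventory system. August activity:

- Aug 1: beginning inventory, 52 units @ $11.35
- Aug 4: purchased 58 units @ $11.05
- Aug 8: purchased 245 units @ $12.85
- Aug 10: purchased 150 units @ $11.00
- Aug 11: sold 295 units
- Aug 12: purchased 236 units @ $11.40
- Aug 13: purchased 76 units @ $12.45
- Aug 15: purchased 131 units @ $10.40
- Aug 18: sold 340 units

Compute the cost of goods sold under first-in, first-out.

COGS = $7,511.35

Aug 11, 295 sold [FIFO — oldest first]: 52 @ $11.35 + 58 @ $11.05 + 185 @ $12.85 = $3,608.35
Aug 18, 340 sold [FIFO — oldest first]: 60 @ $12.85 + 150 @ $11.00 + 130 @ $11.40 = $3,903.00
Total COGS = $3,608.35 + $3,903.00 = $7,511.35
Ending inventory: 106 @ $11.40 + 76 @ $12.45 + 131 @ $10.40 = $3,517.00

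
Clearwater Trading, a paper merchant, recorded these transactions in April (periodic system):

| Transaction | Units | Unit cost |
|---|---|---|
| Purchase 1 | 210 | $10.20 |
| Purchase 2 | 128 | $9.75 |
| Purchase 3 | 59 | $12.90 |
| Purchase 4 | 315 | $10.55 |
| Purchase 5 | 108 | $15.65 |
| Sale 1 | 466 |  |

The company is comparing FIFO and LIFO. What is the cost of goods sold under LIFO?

FIFO COGS: 210 @ $10.20 + 128 @ $9.75 + 59 @ $12.90 + 69 @ $10.55 = $4,879.05
LIFO COGS: 108 @ $15.65 + 315 @ $10.55 + 43 @ $12.90 = $5,568.15

COGS = $5,568.15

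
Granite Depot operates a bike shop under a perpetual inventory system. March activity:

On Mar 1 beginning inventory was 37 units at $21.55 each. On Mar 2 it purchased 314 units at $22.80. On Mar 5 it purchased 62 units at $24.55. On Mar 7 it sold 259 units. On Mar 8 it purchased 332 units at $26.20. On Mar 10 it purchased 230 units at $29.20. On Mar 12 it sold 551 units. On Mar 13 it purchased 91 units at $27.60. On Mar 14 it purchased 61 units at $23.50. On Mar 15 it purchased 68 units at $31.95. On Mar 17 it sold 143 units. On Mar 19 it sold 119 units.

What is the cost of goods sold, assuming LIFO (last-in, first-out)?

Mar 7, 259 sold [LIFO — newest first]: 62 @ $24.55 + 197 @ $22.80 = $6,013.70
Mar 12, 551 sold [LIFO — newest first]: 230 @ $29.20 + 321 @ $26.20 = $15,126.20
Mar 17, 143 sold [LIFO — newest first]: 68 @ $31.95 + 61 @ $23.50 + 14 @ $27.60 = $3,992.50
Mar 19, 119 sold [LIFO — newest first]: 77 @ $27.60 + 11 @ $26.20 + 31 @ $22.80 = $3,120.20
Total COGS = $6,013.70 + $15,126.20 + $3,992.50 + $3,120.20 = $28,252.60
Ending inventory: 37 @ $21.55 + 86 @ $22.80 = $2,758.15

COGS = $28,252.60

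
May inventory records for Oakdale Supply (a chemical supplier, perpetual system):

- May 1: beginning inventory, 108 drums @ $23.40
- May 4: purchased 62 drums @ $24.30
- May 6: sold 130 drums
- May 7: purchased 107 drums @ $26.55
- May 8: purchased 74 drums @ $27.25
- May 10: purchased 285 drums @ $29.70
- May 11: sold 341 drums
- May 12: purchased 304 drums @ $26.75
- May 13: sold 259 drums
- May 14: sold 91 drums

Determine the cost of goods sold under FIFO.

COGS = $22,304.40

May 6, 130 sold [FIFO — oldest first]: 108 @ $23.40 + 22 @ $24.30 = $3,061.80
May 11, 341 sold [FIFO — oldest first]: 40 @ $24.30 + 107 @ $26.55 + 74 @ $27.25 + 120 @ $29.70 = $9,393.35
May 13, 259 sold [FIFO — oldest first]: 165 @ $29.70 + 94 @ $26.75 = $7,415.00
May 14, 91 sold [FIFO — oldest first]: 91 @ $26.75 = $2,434.25
Total COGS = $3,061.80 + $9,393.35 + $7,415.00 + $2,434.25 = $22,304.40
Ending inventory: 119 @ $26.75 = $3,183.25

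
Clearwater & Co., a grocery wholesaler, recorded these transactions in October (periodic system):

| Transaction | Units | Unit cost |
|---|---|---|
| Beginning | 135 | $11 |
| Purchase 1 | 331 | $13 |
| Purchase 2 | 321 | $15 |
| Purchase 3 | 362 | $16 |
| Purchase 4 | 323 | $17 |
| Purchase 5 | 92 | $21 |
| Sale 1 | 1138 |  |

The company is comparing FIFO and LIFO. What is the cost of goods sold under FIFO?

COGS = $16,219

FIFO COGS: 135 @ $11 + 331 @ $13 + 321 @ $15 + 351 @ $16 = $16,219
LIFO COGS: 92 @ $21 + 323 @ $17 + 362 @ $16 + 321 @ $15 + 40 @ $13 = $18,550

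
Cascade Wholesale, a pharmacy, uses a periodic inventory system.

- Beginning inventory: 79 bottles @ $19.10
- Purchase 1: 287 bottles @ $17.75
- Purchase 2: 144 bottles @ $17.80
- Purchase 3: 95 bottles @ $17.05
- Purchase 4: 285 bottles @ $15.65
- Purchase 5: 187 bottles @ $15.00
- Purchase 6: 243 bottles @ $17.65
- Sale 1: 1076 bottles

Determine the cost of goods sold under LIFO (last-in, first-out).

Sale 1 (1076) [LIFO — newest first]: 243 @ $17.65 + 187 @ $15.00 + 285 @ $15.65 + 95 @ $17.05 + 144 @ $17.80 + 122 @ $17.75 = $17,902.65
Ending inventory: 79 @ $19.10 + 165 @ $17.75 = $4,437.65
Check: goods available $22,340.30 = COGS $17,902.65 + ending $4,437.65

COGS = $17,902.65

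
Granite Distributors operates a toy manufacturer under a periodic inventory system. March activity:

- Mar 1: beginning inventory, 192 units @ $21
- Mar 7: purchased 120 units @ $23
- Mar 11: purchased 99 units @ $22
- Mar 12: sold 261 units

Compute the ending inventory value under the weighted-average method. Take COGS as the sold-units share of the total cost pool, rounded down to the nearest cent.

Ending inventory = $3,273.73

Mar 12, sell 261: 261/411 × $8,970.00 → $5,696.27
Ending inventory (cost pool remaining) = $3,273.73
Check: goods available $8,970.00 = COGS $5,696.27 + ending $3,273.73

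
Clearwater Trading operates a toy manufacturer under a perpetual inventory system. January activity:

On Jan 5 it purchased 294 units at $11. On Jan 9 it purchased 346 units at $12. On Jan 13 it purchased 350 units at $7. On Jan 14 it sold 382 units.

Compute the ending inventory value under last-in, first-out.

Jan 14, 382 sold [LIFO — newest first]: 350 @ $7 + 32 @ $12 = $2,834
Ending inventory: 294 @ $11 + 314 @ $12 = $7,002
Check: goods available $9,836 = COGS $2,834 + ending $7,002

Ending inventory = $7,002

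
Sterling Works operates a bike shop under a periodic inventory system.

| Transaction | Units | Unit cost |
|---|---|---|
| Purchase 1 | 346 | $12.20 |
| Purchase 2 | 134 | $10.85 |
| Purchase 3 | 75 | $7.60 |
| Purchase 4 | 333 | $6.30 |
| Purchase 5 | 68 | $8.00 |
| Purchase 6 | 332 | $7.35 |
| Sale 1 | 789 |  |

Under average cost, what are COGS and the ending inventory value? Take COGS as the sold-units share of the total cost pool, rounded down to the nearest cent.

Sale 1, sell 789: 789/1288 × $11,327.20 → $6,938.78
Ending inventory (cost pool remaining) = $4,388.42
Check: goods available $11,327.20 = COGS $6,938.78 + ending $4,388.42

COGS = $6,938.78; ending inventory = $4,388.42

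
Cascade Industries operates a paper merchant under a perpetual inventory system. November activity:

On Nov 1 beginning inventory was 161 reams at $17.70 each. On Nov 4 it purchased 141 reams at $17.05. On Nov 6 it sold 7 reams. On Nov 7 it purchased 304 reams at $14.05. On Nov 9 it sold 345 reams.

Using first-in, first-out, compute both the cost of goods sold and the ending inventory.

COGS = $5,956.25; ending inventory = $3,568.70

Nov 6, 7 sold [FIFO — oldest first]: 7 @ $17.70 = $123.90
Nov 9, 345 sold [FIFO — oldest first]: 154 @ $17.70 + 141 @ $17.05 + 50 @ $14.05 = $5,832.35
Total COGS = $123.90 + $5,832.35 = $5,956.25
Ending inventory: 254 @ $14.05 = $3,568.70
Check: goods available $9,524.95 = COGS $5,956.25 + ending $3,568.70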